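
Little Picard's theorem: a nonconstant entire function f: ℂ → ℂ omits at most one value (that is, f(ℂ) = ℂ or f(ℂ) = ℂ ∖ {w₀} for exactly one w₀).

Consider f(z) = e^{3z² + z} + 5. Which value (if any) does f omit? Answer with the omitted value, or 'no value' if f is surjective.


Little Picard bounds the complement of f(ℂ) to at most one point.
The exponent g(z) = 3z² + z is a nonconstant polynomial, hence surjective onto ℂ. So e^{g(z)} takes every value in {e^w : w ∈ ℂ} = ℂ ∖ {0}. Adding 5 shifts the range to ℂ ∖ {5}. f omits exactly 5.

Omitted value: 5.


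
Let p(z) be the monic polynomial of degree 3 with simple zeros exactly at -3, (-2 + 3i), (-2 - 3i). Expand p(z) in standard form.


The polynomial is p(z) = ∏_{α ∈ S} (z − α), where S = {-3, (-2 + 3i), (-2 - 3i)}.
Expanding the product yields: p(z) = z^3 + 7·z^2 + 25·z + 39.
Note conjugate pairs combine to real quadratics: (z − (-2+3i))(z − (-2−3i)) = z² + 4z + 13.
The resulting polynomial has degree 3 and real coefficients as required.

p(z) = z^3 + 7·z^2 + 25·z + 39.


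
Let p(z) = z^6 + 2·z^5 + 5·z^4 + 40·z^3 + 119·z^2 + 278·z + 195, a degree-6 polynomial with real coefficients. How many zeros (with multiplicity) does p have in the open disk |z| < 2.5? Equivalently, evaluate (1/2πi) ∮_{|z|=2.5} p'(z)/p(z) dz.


The zeros of p are: (-1 + 2i), (-1 - 2i), (2 + 3i), (2 - 3i), -1, -3.
Their magnitudes are: 2.236, 2.236, 3.606, 3.606, 1, 3.
Zeros with |z| < R = 2.5: (-1 + 2i), (-1 - 2i), -1.
Count = 3.
By the argument principle, (1/2πi) ∮_{|z|=R} p'(z)/p(z) dz equals exactly this count.

Number of zeros inside |z| < 2.5: 3.


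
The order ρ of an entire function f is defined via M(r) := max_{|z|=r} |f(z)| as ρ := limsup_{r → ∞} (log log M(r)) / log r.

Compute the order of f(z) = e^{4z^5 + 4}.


|e^{4z^5 + 4}| = e^{Re(4·z^5) + 4} ≤ e^{4|z|^5 + 4} = e^{4r^5 + 4} on |z| = r, so ρ ≤ 5. Choosing z on |z|=r so that 4·z^5 is real positive (always possible by picking arg z appropriately) gives |f(z)| = e^{4r^5 + 4}, matching the bound. The additive constant 4 does not affect log log M(r) ~ 5·log r. Hence ρ = 5.
Therefore ρ = 5.

Order ρ = 5.


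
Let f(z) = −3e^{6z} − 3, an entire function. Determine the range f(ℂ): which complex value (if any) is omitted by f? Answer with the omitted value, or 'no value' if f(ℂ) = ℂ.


Little Picard bounds the complement of f(ℂ) to at most one point.
e^{6z} is never zero on ℂ, so -3·e^{6z} takes every value in ℂ ∖ {0}. Adding -3 shifts the range to ℂ ∖ {-3}. Thus f omits exactly the value -3.

Omitted value: -3.


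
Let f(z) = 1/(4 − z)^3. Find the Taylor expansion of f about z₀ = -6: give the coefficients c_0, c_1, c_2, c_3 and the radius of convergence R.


Let w = z − z₀, so z = z₀ + w.
Then 4 − z = 4 − (z₀ + w) = (4 − z₀) − w = 10 − w.
f(z) = 1/(10 − w)^3 = (1/(10)^3) · (1 − w/(10))^{−3}.
By the binomial series (1−u)^{−3} = Σ_{n≥0} C(n+2, 2) u^n for |u|<1, with u = w/(10):
  c_n = C(n+2, 2) / (10)^(n+3).
  c_0 = 1/(10)^3 = 1/1000.
  c_1 = 3/(10)^4 = 3/10000.
  c_2 = 6/(10)^5 = 3/50000.
  c_3 = 10/(10)^6 = 1/100000.
The series is valid for |w/d| < 1, i.e. |z − z₀| < |d|.
Radius of convergence: R = |4 − z₀| = |10| = 10 (distance from z₀ to the singularity z = 4).

c_0 = 1/1000, c_1 = 3/10000, c_2 = 3/50000, c_3 = 1/100000; R = 10.


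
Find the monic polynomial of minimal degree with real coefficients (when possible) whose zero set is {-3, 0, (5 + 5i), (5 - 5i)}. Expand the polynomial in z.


The polynomial is p(z) = ∏_{α ∈ S} (z − α), where S = {-3, 0, (5 + 5i), (5 - 5i)}.
Expanding the product yields: p(z) = z^4 -7·z^3 + 20·z^2 + 150·z.
Note conjugate pairs combine to real quadratics: (z − (5+5i))(z − (5−5i)) = z² − 10z + 50.
The resulting polynomial has degree 4 and real coefficients as required.

p(z) = z^4 -7·z^3 + 20·z^2 + 150·z.


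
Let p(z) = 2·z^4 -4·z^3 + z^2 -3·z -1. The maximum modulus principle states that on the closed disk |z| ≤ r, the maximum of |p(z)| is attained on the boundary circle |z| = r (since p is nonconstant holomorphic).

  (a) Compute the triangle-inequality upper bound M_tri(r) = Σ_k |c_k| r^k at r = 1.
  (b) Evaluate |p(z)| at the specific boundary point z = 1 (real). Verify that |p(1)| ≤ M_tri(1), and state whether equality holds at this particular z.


Coefficients: c_0 = -1, c_1 = -3, c_2 = 1, c_3 = -4, c_4 = 2. Radius r = 1.
Part (a). Triangle bound: M_tri(r) = Σ_k |c_k| r^k
  = |-1|·1^0 + |-3|·1^1 + |1|·1^2 + |-4|·1^3 + |2|·1^4
  = 1 + 3 + 1 + 4 + 2 = 11.
This bounds M(r) := max_{|z|=r} |p(z)| from above; equality holds iff all terms c_k z^k can be made to align in phase at a single z on |z|=r.
Part (b). At z = 1 (real, on the circle |z| = r):
  p(1) = (-1)·1^0 + (-3)·1^1 + (1)·1^2 + (-4)·1^3 + (2)·1^4 = -5.
  |p(1)| = 5.
Check: |p(1)| = 5 ≤ 11 = M_tri(1). ✓ Equality does not hold at z = 1 (the coefficients have mixed signs, so the terms do not all align in phase there).

M_tri(1) = 11; |p(1)| = 5; equality at z=1: no.


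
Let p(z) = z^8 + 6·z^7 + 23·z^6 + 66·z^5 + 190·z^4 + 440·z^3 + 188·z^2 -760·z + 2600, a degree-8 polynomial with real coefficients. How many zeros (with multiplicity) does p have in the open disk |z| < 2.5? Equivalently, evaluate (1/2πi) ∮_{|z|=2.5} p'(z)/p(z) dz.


The zeros of p are: (-2 + 3i), (-2 - 3i), (-3 + 1i), (-3 - 1i), (1 + 3i), (1 - 3i), (1 + 1i), (1 - 1i).
Their magnitudes are: 3.606, 3.606, 3.162, 3.162, 3.162, 3.162, 1.414, 1.414.
Zeros with |z| < R = 2.5: (1 + 1i), (1 - 1i).
Count = 2.
By the argument principle, (1/2πi) ∮_{|z|=R} p'(z)/p(z) dz equals exactly this count.

Number of zeros inside |z| < 2.5: 2.


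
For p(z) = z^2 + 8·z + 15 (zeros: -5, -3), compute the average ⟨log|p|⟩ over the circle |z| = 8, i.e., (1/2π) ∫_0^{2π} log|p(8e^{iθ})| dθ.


Zeros: -5, -3; r = 8.
Inside |z| < r: -5, -3. Outside (|z| ≥ r): ∅.
p(0) = 15, so log|p(0)| = log(15) = 2.7081.
Apply Jensen: I(r) = log|p(0)| + Σ_k log(r/|z_k|), summed over zeros inside |z| < r.
  log(r/|z_k|) for z_k = -5: log(8/5) = 0.4700
  log(r/|z_k|) for z_k = -3: log(8/3) = 0.9808
Sum over inside zeros: 1.4508.
I(r) = log|p(0)| + (inside sum) = 2.7081 + 1.4508 = 4.1589.
Closed form (all zeros inside, monic): I(r) = n·log(r) = 2·log(8) = 4.1589. ✓

I(r) ≈ 4.1589.


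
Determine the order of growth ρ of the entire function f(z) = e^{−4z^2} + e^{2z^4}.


Each summand is entire of order 2 and 4 respectively (as in the single-exponential case). The order of a sum is at most the max of the orders, so ρ ≤ 4. For the lower bound: on |z|=r choose arg z so that 2z^4 is real positive; then |e^{2z^4}| = e^{2r^4} while |e^{-4z^2}| ≤ e^{4r^2} = o(e^{2r^4}). So |f| ≥ e^{2r^4}(1 − o(1)) and ρ ≥ 4. Hence ρ = max(2, 4) = 4.
Therefore ρ = 4.

Order ρ = 4.


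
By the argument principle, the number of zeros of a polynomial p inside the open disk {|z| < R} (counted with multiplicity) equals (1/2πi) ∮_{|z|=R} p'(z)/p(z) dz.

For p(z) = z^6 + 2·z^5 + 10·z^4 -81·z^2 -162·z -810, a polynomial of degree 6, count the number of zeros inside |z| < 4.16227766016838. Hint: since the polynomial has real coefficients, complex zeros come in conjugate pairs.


The zeros of p are: (0 + 3i), (0 - 3i), (-1 + 3i), (-1 - 3i), -3, 3.
Their magnitudes are: 3, 3, 3.162, 3.162, 3, 3.
Zeros with |z| < R = 4.16227766016838: (0 + 3i), (0 - 3i), (-1 + 3i), (-1 - 3i), -3, 3.
Count = 6.
By the argument principle, (1/2πi) ∮_{|z|=R} p'(z)/p(z) dz equals exactly this count.

Number of zeros inside |z| < 4.16227766016838: 6.


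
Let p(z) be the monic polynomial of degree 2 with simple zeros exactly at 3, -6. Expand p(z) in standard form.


The polynomial is p(z) = ∏_{α ∈ S} (z − α), where S = {3, -6}.
Expanding the product yields: p(z) = z^2 + 3·z -18.
The resulting polynomial has degree 2 and real coefficients as required.

p(z) = z^2 + 3·z -18.


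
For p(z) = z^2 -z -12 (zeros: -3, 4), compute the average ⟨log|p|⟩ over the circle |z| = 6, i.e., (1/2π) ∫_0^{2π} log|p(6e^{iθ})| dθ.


Zeros: -3, 4; r = 6.
Inside |z| < r: -3, 4. Outside (|z| ≥ r): ∅.
p(0) = -12, so log|p(0)| = log(12) = 2.4849.
Apply Jensen: I(r) = log|p(0)| + Σ_k log(r/|z_k|), summed over zeros inside |z| < r.
  log(r/|z_k|) for z_k = -3: log(6/3) = 0.6931
  log(r/|z_k|) for z_k = 4: log(6/4) = 0.4055
Sum over inside zeros: 1.0986.
I(r) = log|p(0)| + (inside sum) = 2.4849 + 1.0986 = 3.5835.
Closed form (all zeros inside, monic): I(r) = n·log(r) = 2·log(6) = 3.5835. ✓

I(r) ≈ 3.5835.


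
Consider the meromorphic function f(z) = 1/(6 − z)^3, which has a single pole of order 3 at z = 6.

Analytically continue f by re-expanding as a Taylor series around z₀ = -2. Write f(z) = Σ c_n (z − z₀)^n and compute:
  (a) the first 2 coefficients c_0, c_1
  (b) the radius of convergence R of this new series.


Let w = z − z₀, so z = z₀ + w.
Then 6 − z = 6 − (z₀ + w) = (6 − z₀) − w = 8 − w.
f(z) = 1/(8 − w)^3 = (1/(8)^3) · (1 − w/(8))^{−3}.
By the binomial series (1−u)^{−3} = Σ_{n≥0} C(n+2, 2) u^n for |u|<1, with u = w/(8):
  c_n = C(n+2, 2) / (8)^(n+3).
  c_0 = 1/(8)^3 = 1/512.
  c_1 = 3/(8)^4 = 3/4096.
The series is valid for |w/d| < 1, i.e. |z − z₀| < |d|.
Radius of convergence: R = |6 − z₀| = |8| = 8 (distance from z₀ to the singularity z = 6).

c_0 = 1/512, c_1 = 3/4096; R = 8.


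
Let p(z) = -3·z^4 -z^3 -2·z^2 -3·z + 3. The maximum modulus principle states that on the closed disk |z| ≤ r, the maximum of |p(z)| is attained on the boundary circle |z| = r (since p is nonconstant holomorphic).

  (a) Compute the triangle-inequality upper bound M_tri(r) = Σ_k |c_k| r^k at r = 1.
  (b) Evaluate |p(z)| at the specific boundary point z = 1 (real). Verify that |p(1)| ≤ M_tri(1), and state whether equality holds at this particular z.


Coefficients: c_0 = 3, c_1 = -3, c_2 = -2, c_3 = -1, c_4 = -3. Radius r = 1.
Part (a). Triangle bound: M_tri(r) = Σ_k |c_k| r^k
  = |3|·1^0 + |-3|·1^1 + |-2|·1^2 + |-1|·1^3 + |-3|·1^4
  = 3 + 3 + 2 + 1 + 3 = 12.
This bounds M(r) := max_{|z|=r} |p(z)| from above; equality holds iff all terms c_k z^k can be made to align in phase at a single z on |z|=r.
Part (b). At z = 1 (real, on the circle |z| = r):
  p(1) = (3)·1^0 + (-3)·1^1 + (-2)·1^2 + (-1)·1^3 + (-3)·1^4 = -6.
  |p(1)| = 6.
Check: |p(1)| = 6 ≤ 12 = M_tri(1). ✓ Equality does not hold at z = 1 (the coefficients have mixed signs, so the terms do not all align in phase there).

M_tri(1) = 12; |p(1)| = 6; equality at z=1: no.


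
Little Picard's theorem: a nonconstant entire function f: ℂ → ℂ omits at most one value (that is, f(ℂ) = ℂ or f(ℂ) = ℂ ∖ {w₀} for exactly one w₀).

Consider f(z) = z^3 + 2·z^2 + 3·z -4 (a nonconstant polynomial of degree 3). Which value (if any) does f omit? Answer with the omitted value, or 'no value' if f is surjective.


Little Picard bounds the complement of f(ℂ) to at most one point.
For every w ∈ ℂ, the equation p(z) − w = 0 is a nonconstant polynomial in z and hence has at least one root by the fundamental theorem of algebra. So p is surjective onto ℂ, omitting no value.

Omitted value: no value.


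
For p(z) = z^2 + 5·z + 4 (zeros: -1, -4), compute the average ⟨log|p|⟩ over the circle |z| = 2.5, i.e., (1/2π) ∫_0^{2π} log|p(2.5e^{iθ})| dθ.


Zeros: -4, -1; r = 2.5.
Inside |z| < r: -1. Outside (|z| ≥ r): -4.
p(0) = 4, so log|p(0)| = log(4) = 1.3863.
Apply Jensen: I(r) = log|p(0)| + Σ_k log(r/|z_k|), summed over zeros inside |z| < r.
  log(r/|z_k|) for z_k = -1: log(2.5/1) = 0.9163
  Outside zeros (-4) contribute nothing to the Jensen sum.
Sum over inside zeros: 0.9163.
I(r) = log|p(0)| + (inside sum) = 1.3863 + 0.9163 = 2.3026.
Note: since some zeros are outside |z| ≤ r, the simplified n·log(r) form does NOT apply — only the inside zeros contribute.

I(r) ≈ 2.3026.


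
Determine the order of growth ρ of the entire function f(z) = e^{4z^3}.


|e^{4z^3}| = e^{Re(4·z^3) + 0} ≤ e^{4|z|^3 + 0} = e^{4r^3 + 0} on |z| = r, so ρ ≤ 3. Choosing z on |z|=r so that 4·z^3 is real positive (always possible by picking arg z appropriately) gives |f(z)| = e^{4r^3 + 0}, matching the bound. The additive constant 0 does not affect log log M(r) ~ 3·log r. Hence ρ = 3.
Therefore ρ = 3.

Order ρ = 3.


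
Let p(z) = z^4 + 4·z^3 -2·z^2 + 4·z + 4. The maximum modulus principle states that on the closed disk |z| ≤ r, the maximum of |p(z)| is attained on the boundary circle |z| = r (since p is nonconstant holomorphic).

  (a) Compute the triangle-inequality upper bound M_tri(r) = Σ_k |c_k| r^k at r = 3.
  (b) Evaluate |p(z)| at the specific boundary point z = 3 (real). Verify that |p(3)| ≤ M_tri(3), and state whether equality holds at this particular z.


Coefficients: c_0 = 4, c_1 = 4, c_2 = -2, c_3 = 4, c_4 = 1. Radius r = 3.
Part (a). Triangle bound: M_tri(r) = Σ_k |c_k| r^k
  = |4|·3^0 + |4|·3^1 + |-2|·3^2 + |4|·3^3 + |1|·3^4
  = 4 + 12 + 18 + 108 + 81 = 223.
This bounds M(r) := max_{|z|=r} |p(z)| from above; equality holds iff all terms c_k z^k can be made to align in phase at a single z on |z|=r.
Part (b). At z = 3 (real, on the circle |z| = r):
  p(3) = (4)·3^0 + (4)·3^1 + (-2)·3^2 + (4)·3^3 + (1)·3^4 = 187.
  |p(3)| = 187.
Check: |p(3)| = 187 ≤ 223 = M_tri(3). ✓ Equality does not hold at z = 3 (the coefficients have mixed signs, so the terms do not all align in phase there).

M_tri(3) = 223; |p(3)| = 187; equality at z=3: no.


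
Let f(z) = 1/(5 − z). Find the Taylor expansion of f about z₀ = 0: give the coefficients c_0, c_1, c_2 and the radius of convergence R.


Let w = z − z₀, so z = z₀ + w.
Then 5 − z = 5 − (z₀ + w) = (5 − z₀) − w = 5 − w.
f(z) = 1/(5 − w) = (1/(5)) · 1/(1 − w/(5)) = Σ_{n≥0} w^n / (5)^(n+1).
So c_n = 1/(5)^(n+1):
  c_0 = 1/(5)^1 = 1/5.
  c_1 = 1/(5)^2 = 1/25.
  c_2 = 1/(5)^3 = 1/125.
The series is valid for |w/d| < 1, i.e. |z − z₀| < |d|.
Radius of convergence: R = |5 − z₀| = |5| = 5 (distance from z₀ to the singularity z = 5).

c_0 = 1/5, c_1 = 1/25, c_2 = 1/125; R = 5.


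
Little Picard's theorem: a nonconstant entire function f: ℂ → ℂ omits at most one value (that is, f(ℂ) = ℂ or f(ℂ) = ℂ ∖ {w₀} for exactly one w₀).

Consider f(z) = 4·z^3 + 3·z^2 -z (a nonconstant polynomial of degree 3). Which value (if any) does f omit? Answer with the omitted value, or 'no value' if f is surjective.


Little Picard bounds the complement of f(ℂ) to at most one point.
For every w ∈ ℂ, the equation p(z) − w = 0 is a nonconstant polynomial in z and hence has at least one root by the fundamental theorem of algebra. So p is surjective onto ℂ, omitting no value.

Omitted value: no value.


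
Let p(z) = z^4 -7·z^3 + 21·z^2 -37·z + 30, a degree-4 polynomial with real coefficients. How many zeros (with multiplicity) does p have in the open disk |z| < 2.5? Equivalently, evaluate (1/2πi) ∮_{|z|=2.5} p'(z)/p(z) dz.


The zeros of p are: 3, (1 + 2i), (1 - 2i), 2.
Their magnitudes are: 3, 2.236, 2.236, 2.
Zeros with |z| < R = 2.5: (1 + 2i), (1 - 2i), 2.
Count = 3.
By the argument principle, (1/2πi) ∮_{|z|=R} p'(z)/p(z) dz equals exactly this count.

Number of zeros inside |z| < 2.5: 3.


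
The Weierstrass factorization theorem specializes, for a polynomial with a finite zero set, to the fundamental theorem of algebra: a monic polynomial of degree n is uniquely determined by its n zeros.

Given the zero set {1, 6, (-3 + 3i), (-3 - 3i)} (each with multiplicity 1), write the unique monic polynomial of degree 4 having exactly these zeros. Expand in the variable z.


The polynomial is p(z) = ∏_{α ∈ S} (z − α), where S = {1, 6, (-3 + 3i), (-3 - 3i)}.
Expanding the product yields: p(z) = z^4 -z^3 -18·z^2 -90·z + 108.
Note conjugate pairs combine to real quadratics: (z − (-3+3i))(z − (-3−3i)) = z² + 6z + 18.
The resulting polynomial has degree 4 and real coefficients as required.

p(z) = z^4 -z^3 -18·z^2 -90·z + 108.


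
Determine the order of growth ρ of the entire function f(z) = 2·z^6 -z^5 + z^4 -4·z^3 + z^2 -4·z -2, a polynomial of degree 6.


|f(z)| ≤ Σ|c_k|·r^k = O(r^6) as r → ∞. Polynomial growth is O(e^{r^ε}) for every ε > 0 (since r^6/e^{r^ε} → 0), so ρ ≤ ε for all ε > 0, i.e. ρ = 0. Every nonconstant polynomial has order 0.
Therefore ρ = 0.

Order ρ = 0.


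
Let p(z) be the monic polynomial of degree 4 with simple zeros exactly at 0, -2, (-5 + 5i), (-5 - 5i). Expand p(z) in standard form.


The polynomial is p(z) = ∏_{α ∈ S} (z − α), where S = {0, -2, (-5 + 5i), (-5 - 5i)}.
Expanding the product yields: p(z) = z^4 + 12·z^3 + 70·z^2 + 100·z.
Note conjugate pairs combine to real quadratics: (z − (-5+5i))(z − (-5−5i)) = z² + 10z + 50.
The resulting polynomial has degree 4 and real coefficients as required.

p(z) = z^4 + 12·z^3 + 70·z^2 + 100·z.


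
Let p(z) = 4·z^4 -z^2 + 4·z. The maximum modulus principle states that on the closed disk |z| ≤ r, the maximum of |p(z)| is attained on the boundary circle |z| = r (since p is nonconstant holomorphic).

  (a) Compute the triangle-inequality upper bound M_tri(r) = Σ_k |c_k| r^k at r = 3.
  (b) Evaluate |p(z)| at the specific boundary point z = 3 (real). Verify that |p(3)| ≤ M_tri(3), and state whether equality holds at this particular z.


Coefficients: c_0 = 0, c_1 = 4, c_2 = -1, c_3 = 0, c_4 = 4. Radius r = 3.
Part (a). Triangle bound: M_tri(r) = Σ_k |c_k| r^k
  = |0|·3^0 + |4|·3^1 + |-1|·3^2 + |0|·3^3 + |4|·3^4
  = 0 + 12 + 9 + 0 + 324 = 345.
This bounds M(r) := max_{|z|=r} |p(z)| from above; equality holds iff all terms c_k z^k can be made to align in phase at a single z on |z|=r.
Part (b). At z = 3 (real, on the circle |z| = r):
  p(3) = (0)·3^0 + (4)·3^1 + (-1)·3^2 + (0)·3^3 + (4)·3^4 = 327.
  |p(3)| = 327.
Check: |p(3)| = 327 ≤ 345 = M_tri(3). ✓ Equality does not hold at z = 3 (the coefficients have mixed signs, so the terms do not all align in phase there).

M_tri(3) = 345; |p(3)| = 327; equality at z=3: no.


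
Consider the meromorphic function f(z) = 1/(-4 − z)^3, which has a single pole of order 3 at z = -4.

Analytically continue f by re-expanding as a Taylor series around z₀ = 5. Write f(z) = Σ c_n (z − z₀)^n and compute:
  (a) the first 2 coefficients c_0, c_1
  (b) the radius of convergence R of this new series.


Let w = z − z₀, so z = z₀ + w.
Then -4 − z = -4 − (z₀ + w) = (-4 − z₀) − w = -9 − w.
f(z) = 1/(-9 − w)^3 = (1/(-9)^3) · (1 − w/(-9))^{−3}.
By the binomial series (1−u)^{−3} = Σ_{n≥0} C(n+2, 2) u^n for |u|<1, with u = w/(-9):
  c_n = C(n+2, 2) / (-9)^(n+3).
  c_0 = 1/(-9)^3 = -1/729.
  c_1 = 3/(-9)^4 = 1/2187.
The series is valid for |w/d| < 1, i.e. |z − z₀| < |d|.
Radius of convergence: R = |-4 − z₀| = |-9| = 9 (distance from z₀ to the singularity z = -4).

c_0 = -1/729, c_1 = 1/2187; R = 9.


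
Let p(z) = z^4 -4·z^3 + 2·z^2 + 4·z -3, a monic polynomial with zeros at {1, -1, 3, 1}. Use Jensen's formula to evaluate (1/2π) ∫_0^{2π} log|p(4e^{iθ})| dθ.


Zeros: -1, 1, 1, 3; r = 4.
Inside |z| < r: -1, 1, 1, 3. Outside (|z| ≥ r): ∅.
p(0) = -3, so log|p(0)| = log(3) = 1.0986.
Apply Jensen: I(r) = log|p(0)| + Σ_k log(r/|z_k|), summed over zeros inside |z| < r.
  log(r/|z_k|) for z_k = 1: log(4/1) = 1.3863
  log(r/|z_k|) for z_k = -1: log(4/1) = 1.3863
  log(r/|z_k|) for z_k = 3: log(4/3) = 0.2877
  log(r/|z_k|) for z_k = 1: log(4/1) = 1.3863
Sum over inside zeros: 4.4466.
I(r) = log|p(0)| + (inside sum) = 1.0986 + 4.4466 = 5.5452.
Closed form (all zeros inside, monic): I(r) = n·log(r) = 4·log(4) = 5.5452. ✓

I(r) ≈ 5.5452.


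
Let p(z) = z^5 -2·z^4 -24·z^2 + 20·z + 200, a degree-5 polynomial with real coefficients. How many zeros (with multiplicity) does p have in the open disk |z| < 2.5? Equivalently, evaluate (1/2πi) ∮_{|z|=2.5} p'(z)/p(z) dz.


The zeros of p are: -2, (-1 + 3i), (-1 - 3i), (3 + 1i), (3 - 1i).
Their magnitudes are: 2, 3.162, 3.162, 3.162, 3.162.
Zeros with |z| < R = 2.5: -2.
Count = 1.
By the argument principle, (1/2πi) ∮_{|z|=R} p'(z)/p(z) dz equals exactly this count.

Number of zeros inside |z| < 2.5: 1.


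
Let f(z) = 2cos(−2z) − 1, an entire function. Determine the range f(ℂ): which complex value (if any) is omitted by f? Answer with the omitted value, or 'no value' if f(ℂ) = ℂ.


Little Picard bounds the complement of f(ℂ) to at most one point.
cos is entire and surjective onto ℂ: for every w ∈ ℂ, cos(ζ) = w has a solution ζ ∈ ℂ (e.g., via the complex inverse arccos). With ζ = −2z this gives z = ζ/(-2). Then 2·cos(−2z) takes every value in 2·ℂ = ℂ, and adding -1 is a bijection of ℂ. So f is surjective and omits no value. (Note: only on the real line is cos bounded by [−1, 1].)

Omitted value: no value.


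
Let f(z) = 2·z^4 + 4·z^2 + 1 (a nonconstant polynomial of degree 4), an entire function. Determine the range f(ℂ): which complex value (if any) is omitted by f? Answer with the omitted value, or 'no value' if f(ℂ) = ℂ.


Little Picard bounds the complement of f(ℂ) to at most one point.
For every w ∈ ℂ, the equation p(z) − w = 0 is a nonconstant polynomial in z and hence has at least one root by the fundamental theorem of algebra. So p is surjective onto ℂ, omitting no value.

Omitted value: no value.


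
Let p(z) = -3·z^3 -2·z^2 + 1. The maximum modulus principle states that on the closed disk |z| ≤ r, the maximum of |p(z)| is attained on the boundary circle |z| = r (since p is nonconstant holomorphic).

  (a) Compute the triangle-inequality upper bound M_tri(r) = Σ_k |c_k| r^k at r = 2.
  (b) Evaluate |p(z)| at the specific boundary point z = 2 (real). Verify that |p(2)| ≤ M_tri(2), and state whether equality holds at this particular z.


Coefficients: c_0 = 1, c_1 = 0, c_2 = -2, c_3 = -3. Radius r = 2.
Part (a). Triangle bound: M_tri(r) = Σ_k |c_k| r^k
  = |1|·2^0 + |0|·2^1 + |-2|·2^2 + |-3|·2^3
  = 1 + 0 + 8 + 24 = 33.
This bounds M(r) := max_{|z|=r} |p(z)| from above; equality holds iff all terms c_k z^k can be made to align in phase at a single z on |z|=r.
Part (b). At z = 2 (real, on the circle |z| = r):
  p(2) = (1)·2^0 + (0)·2^1 + (-2)·2^2 + (-3)·2^3 = -31.
  |p(2)| = 31.
Check: |p(2)| = 31 ≤ 33 = M_tri(2). ✓ Equality does not hold at z = 2 (the coefficients have mixed signs, so the terms do not all align in phase there).

M_tri(2) = 33; |p(2)| = 31; equality at z=2: no.


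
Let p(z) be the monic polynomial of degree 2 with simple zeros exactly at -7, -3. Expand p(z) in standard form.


The polynomial is p(z) = ∏_{α ∈ S} (z − α), where S = {-7, -3}.
Expanding the product yields: p(z) = z^2 + 10·z + 21.
The resulting polynomial has degree 2 and real coefficients as required.

p(z) = z^2 + 10·z + 21.


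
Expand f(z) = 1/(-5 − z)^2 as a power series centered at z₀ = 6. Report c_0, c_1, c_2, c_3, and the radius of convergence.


Let w = z − z₀, so z = z₀ + w.
Then -5 − z = -5 − (z₀ + w) = (-5 − z₀) − w = -11 − w.
f(z) = 1/(-11 − w)^2 = (1/(-11)^2) · (1 − w/(-11))^{−2}.
By the binomial series (1−u)^{−2} = Σ_{n≥0} C(n+1, 1) u^n for |u|<1, with u = w/(-11):
  c_n = C(n+1, 1) / (-11)^(n+2).
  c_0 = 1/(-11)^2 = 1/121.
  c_1 = 2/(-11)^3 = -2/1331.
  c_2 = 3/(-11)^4 = 3/14641.
  c_3 = 4/(-11)^5 = -4/161051.
The series is valid for |w/d| < 1, i.e. |z − z₀| < |d|.
Radius of convergence: R = |-5 − z₀| = |-11| = 11 (distance from z₀ to the singularity z = -5).

c_0 = 1/121, c_1 = -2/1331, c_2 = 3/14641, c_3 = -4/161051; R = 11.


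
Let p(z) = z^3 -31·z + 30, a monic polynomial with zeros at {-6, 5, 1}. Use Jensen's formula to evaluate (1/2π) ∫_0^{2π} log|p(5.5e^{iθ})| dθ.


Zeros: -6, 1, 5; r = 5.5.
Inside |z| < r: 1, 5. Outside (|z| ≥ r): -6.
p(0) = 30, so log|p(0)| = log(30) = 3.4012.
Apply Jensen: I(r) = log|p(0)| + Σ_k log(r/|z_k|), summed over zeros inside |z| < r.
  log(r/|z_k|) for z_k = 5: log(5.5/5) = 0.0953
  log(r/|z_k|) for z_k = 1: log(5.5/1) = 1.7047
  Outside zeros (-6) contribute nothing to the Jensen sum.
Sum over inside zeros: 1.8001.
I(r) = log|p(0)| + (inside sum) = 3.4012 + 1.8001 = 5.2013.
Note: since some zeros are outside |z| ≤ r, the simplified n·log(r) form does NOT apply — only the inside zeros contribute.

I(r) ≈ 5.2013.


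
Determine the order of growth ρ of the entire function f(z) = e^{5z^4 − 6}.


|e^{5z^4 − 6}| = e^{Re(5·z^4) + -6} ≤ e^{5|z|^4 + -6} = e^{5r^4 + -6} on |z| = r, so ρ ≤ 4. Choosing z on |z|=r so that 5·z^4 is real positive (always possible by picking arg z appropriately) gives |f(z)| = e^{5r^4 + -6}, matching the bound. The additive constant -6 does not affect log log M(r) ~ 4·log r. Hence ρ = 4.
Therefore ρ = 4.

Order ρ = 4.


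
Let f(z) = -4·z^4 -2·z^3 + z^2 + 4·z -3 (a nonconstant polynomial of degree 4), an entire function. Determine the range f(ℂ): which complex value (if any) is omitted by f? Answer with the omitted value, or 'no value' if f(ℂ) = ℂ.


Little Picard bounds the complement of f(ℂ) to at most one point.
For every w ∈ ℂ, the equation p(z) − w = 0 is a nonconstant polynomial in z and hence has at least one root by the fundamental theorem of algebra. So p is surjective onto ℂ, omitting no value.

Omitted value: no value.


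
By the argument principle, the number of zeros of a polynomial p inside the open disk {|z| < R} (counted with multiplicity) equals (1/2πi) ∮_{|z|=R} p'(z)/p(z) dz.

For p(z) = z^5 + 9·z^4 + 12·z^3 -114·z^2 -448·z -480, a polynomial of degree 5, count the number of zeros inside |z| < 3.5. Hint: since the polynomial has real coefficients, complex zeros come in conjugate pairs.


The zeros of p are: -3, (-3 + 1i), (-3 - 1i), 4, -4.
Their magnitudes are: 3, 3.162, 3.162, 4, 4.
Zeros with |z| < R = 3.5: -3, (-3 + 1i), (-3 - 1i).
Count = 3.
By the argument principle, (1/2πi) ∮_{|z|=R} p'(z)/p(z) dz equals exactly this count.

Number of zeros inside |z| < 3.5: 3.


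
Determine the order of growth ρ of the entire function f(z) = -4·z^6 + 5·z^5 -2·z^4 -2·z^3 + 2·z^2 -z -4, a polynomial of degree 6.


|f(z)| ≤ Σ|c_k|·r^k = O(r^6) as r → ∞. Polynomial growth is O(e^{r^ε}) for every ε > 0 (since r^6/e^{r^ε} → 0), so ρ ≤ ε for all ε > 0, i.e. ρ = 0. Every nonconstant polynomial has order 0.
Therefore ρ = 0.

Order ρ = 0.


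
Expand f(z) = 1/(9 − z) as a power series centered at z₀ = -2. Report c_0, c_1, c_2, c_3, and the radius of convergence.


Let w = z − z₀, so z = z₀ + w.
Then 9 − z = 9 − (z₀ + w) = (9 − z₀) − w = 11 − w.
f(z) = 1/(11 − w) = (1/(11)) · 1/(1 − w/(11)) = Σ_{n≥0} w^n / (11)^(n+1).
So c_n = 1/(11)^(n+1):
  c_0 = 1/(11)^1 = 1/11.
  c_1 = 1/(11)^2 = 1/121.
  c_2 = 1/(11)^3 = 1/1331.
  c_3 = 1/(11)^4 = 1/14641.
The series is valid for |w/d| < 1, i.e. |z − z₀| < |d|.
Radius of convergence: R = |9 − z₀| = |11| = 11 (distance from z₀ to the singularity z = 9).

c_0 = 1/11, c_1 = 1/121, c_2 = 1/1331, c_3 = 1/14641; R = 11.


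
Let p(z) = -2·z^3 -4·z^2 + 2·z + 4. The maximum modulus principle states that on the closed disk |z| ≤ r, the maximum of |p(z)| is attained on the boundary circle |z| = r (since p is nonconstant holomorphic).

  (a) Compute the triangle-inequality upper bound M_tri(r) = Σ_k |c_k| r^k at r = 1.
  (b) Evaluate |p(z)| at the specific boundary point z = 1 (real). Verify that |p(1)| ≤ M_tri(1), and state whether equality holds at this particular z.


Coefficients: c_0 = 4, c_1 = 2, c_2 = -4, c_3 = -2. Radius r = 1.
Part (a). Triangle bound: M_tri(r) = Σ_k |c_k| r^k
  = |4|·1^0 + |2|·1^1 + |-4|·1^2 + |-2|·1^3
  = 4 + 2 + 4 + 2 = 12.
This bounds M(r) := max_{|z|=r} |p(z)| from above; equality holds iff all terms c_k z^k can be made to align in phase at a single z on |z|=r.
Part (b). At z = 1 (real, on the circle |z| = r):
  p(1) = (4)·1^0 + (2)·1^1 + (-4)·1^2 + (-2)·1^3 = 0.
  |p(1)| = 0.
Check: |p(1)| = 0 ≤ 12 = M_tri(1). ✓ Equality does not hold at z = 1 (the coefficients have mixed signs, so the terms do not all align in phase there).

M_tri(1) = 12; |p(1)| = 0; equality at z=1: no.


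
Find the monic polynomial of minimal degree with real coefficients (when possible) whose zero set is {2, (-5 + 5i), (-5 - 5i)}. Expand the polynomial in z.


The polynomial is p(z) = ∏_{α ∈ S} (z − α), where S = {2, (-5 + 5i), (-5 - 5i)}.
Expanding the product yields: p(z) = z^3 + 8·z^2 + 30·z -100.
Note conjugate pairs combine to real quadratics: (z − (-5+5i))(z − (-5−5i)) = z² + 10z + 50.
The resulting polynomial has degree 3 and real coefficients as required.

p(z) = z^3 + 8·z^2 + 30·z -100.


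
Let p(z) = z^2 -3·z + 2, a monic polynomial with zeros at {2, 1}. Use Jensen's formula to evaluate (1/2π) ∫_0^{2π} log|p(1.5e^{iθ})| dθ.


Zeros: 1, 2; r = 1.5.
Inside |z| < r: 1. Outside (|z| ≥ r): 2.
p(0) = 2, so log|p(0)| = log(2) = 0.6931.
Apply Jensen: I(r) = log|p(0)| + Σ_k log(r/|z_k|), summed over zeros inside |z| < r.
  log(r/|z_k|) for z_k = 1: log(1.5/1) = 0.4055
  Outside zeros (2) contribute nothing to the Jensen sum.
Sum over inside zeros: 0.4055.
I(r) = log|p(0)| + (inside sum) = 0.6931 + 0.4055 = 1.0986.
Note: since some zeros are outside |z| ≤ r, the simplified n·log(r) form does NOT apply — only the inside zeros contribute.

I(r) ≈ 1.0986.


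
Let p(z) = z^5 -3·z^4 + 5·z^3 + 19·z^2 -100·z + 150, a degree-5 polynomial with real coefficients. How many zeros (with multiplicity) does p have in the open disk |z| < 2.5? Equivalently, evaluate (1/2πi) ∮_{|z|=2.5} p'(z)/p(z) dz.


The zeros of p are: (2 + 1i), (2 - 1i), (1 + 3i), (1 - 3i), -3.
Their magnitudes are: 2.236, 2.236, 3.162, 3.162, 3.
Zeros with |z| < R = 2.5: (2 + 1i), (2 - 1i).
Count = 2.
By the argument principle, (1/2πi) ∮_{|z|=R} p'(z)/p(z) dz equals exactly this count.

Number of zeros inside |z| < 2.5: 2.


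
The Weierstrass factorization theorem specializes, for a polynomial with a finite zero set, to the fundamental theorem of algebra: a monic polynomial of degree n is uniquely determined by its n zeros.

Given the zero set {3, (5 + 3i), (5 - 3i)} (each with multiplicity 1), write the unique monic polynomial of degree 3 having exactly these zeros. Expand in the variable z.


The polynomial is p(z) = ∏_{α ∈ S} (z − α), where S = {3, (5 + 3i), (5 - 3i)}.
Expanding the product yields: p(z) = z^3 -13·z^2 + 64·z -102.
Note conjugate pairs combine to real quadratics: (z − (5+3i))(z − (5−3i)) = z² − 10z + 34.
The resulting polynomial has degree 3 and real coefficients as required.

p(z) = z^3 -13·z^2 + 64·z -102.


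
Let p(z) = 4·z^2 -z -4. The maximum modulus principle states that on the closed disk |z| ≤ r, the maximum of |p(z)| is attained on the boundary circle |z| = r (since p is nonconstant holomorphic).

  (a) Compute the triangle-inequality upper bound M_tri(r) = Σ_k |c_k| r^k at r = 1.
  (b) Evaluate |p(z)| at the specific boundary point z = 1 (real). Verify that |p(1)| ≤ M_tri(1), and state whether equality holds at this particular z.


Coefficients: c_0 = -4, c_1 = -1, c_2 = 4. Radius r = 1.
Part (a). Triangle bound: M_tri(r) = Σ_k |c_k| r^k
  = |-4|·1^0 + |-1|·1^1 + |4|·1^2
  = 4 + 1 + 4 = 9.
This bounds M(r) := max_{|z|=r} |p(z)| from above; equality holds iff all terms c_k z^k can be made to align in phase at a single z on |z|=r.
Part (b). At z = 1 (real, on the circle |z| = r):
  p(1) = (-4)·1^0 + (-1)·1^1 + (4)·1^2 = -1.
  |p(1)| = 1.
Check: |p(1)| = 1 ≤ 9 = M_tri(1). ✓ Equality does not hold at z = 1 (the coefficients have mixed signs, so the terms do not all align in phase there).

M_tri(1) = 9; |p(1)| = 1; equality at z=1: no.


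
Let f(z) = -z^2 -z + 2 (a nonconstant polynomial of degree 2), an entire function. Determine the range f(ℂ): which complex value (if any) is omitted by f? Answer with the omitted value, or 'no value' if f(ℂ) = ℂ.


Little Picard bounds the complement of f(ℂ) to at most one point.
For every w ∈ ℂ, the equation p(z) − w = 0 is a nonconstant polynomial in z and hence has at least one root by the fundamental theorem of algebra. So p is surjective onto ℂ, omitting no value.

Omitted value: no value.


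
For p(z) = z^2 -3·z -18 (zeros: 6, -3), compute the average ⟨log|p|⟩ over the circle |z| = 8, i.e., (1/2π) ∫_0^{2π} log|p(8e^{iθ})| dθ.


Zeros: -3, 6; r = 8.
Inside |z| < r: -3, 6. Outside (|z| ≥ r): ∅.
p(0) = -18, so log|p(0)| = log(18) = 2.8904.
Apply Jensen: I(r) = log|p(0)| + Σ_k log(r/|z_k|), summed over zeros inside |z| < r.
  log(r/|z_k|) for z_k = 6: log(8/6) = 0.2877
  log(r/|z_k|) for z_k = -3: log(8/3) = 0.9808
Sum over inside zeros: 1.2685.
I(r) = log|p(0)| + (inside sum) = 2.8904 + 1.2685 = 4.1589.
Closed form (all zeros inside, monic): I(r) = n·log(r) = 2·log(8) = 4.1589. ✓

I(r) ≈ 4.1589.


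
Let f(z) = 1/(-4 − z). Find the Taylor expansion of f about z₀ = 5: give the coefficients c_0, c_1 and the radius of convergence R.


Let w = z − z₀, so z = z₀ + w.
Then -4 − z = -4 − (z₀ + w) = (-4 − z₀) − w = -9 − w.
f(z) = 1/(-9 − w) = (1/(-9)) · 1/(1 − w/(-9)) = Σ_{n≥0} w^n / (-9)^(n+1).
So c_n = 1/(-9)^(n+1):
  c_0 = 1/(-9)^1 = -1/9.
  c_1 = 1/(-9)^2 = 1/81.
The series is valid for |w/d| < 1, i.e. |z − z₀| < |d|.
Radius of convergence: R = |-4 − z₀| = |-9| = 9 (distance from z₀ to the singularity z = -4).

c_0 = -1/9, c_1 = 1/81; R = 9.


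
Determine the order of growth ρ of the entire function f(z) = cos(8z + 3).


cos(w) is a linear combination of e^{iw} and e^{−iw} (or e^w, e^{−w} in the hyperbolic case), so |cos(w)| ≤ e^{|w|}. With w = 8z + 3, |w| ≤ 8|z| + 3 = 8r + 3 on |z| = r, giving M(r) ≤ e^{8r + 3}, so ρ ≤ 1. On a suitable ray (z = it for sin/cos; z = t for sinh/cosh, t real → ∞), |cos(8z + 3)| grows like e^{8|t|}/2, so ρ ≥ 1. Hence ρ = 1.
Therefore ρ = 1.

Order ρ = 1.


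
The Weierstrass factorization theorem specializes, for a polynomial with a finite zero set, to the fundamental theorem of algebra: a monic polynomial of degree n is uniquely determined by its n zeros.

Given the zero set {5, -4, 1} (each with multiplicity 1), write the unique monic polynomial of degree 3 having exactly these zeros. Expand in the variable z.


The polynomial is p(z) = ∏_{α ∈ S} (z − α), where S = {5, -4, 1}.
Expanding the product yields: p(z) = z^3 -2·z^2 -19·z + 20.
The resulting polynomial has degree 3 and real coefficients as required.

p(z) = z^3 -2·z^2 -19·z + 20.


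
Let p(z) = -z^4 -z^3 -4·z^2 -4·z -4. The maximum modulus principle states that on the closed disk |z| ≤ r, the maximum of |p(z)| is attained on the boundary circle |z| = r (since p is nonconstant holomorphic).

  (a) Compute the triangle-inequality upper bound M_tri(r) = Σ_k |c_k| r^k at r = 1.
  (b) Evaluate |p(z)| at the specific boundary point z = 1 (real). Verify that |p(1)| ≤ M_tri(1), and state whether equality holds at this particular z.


Coefficients: c_0 = -4, c_1 = -4, c_2 = -4, c_3 = -1, c_4 = -1. Radius r = 1.
Part (a). Triangle bound: M_tri(r) = Σ_k |c_k| r^k
  = |-4|·1^0 + |-4|·1^1 + |-4|·1^2 + |-1|·1^3 + |-1|·1^4
  = 4 + 4 + 4 + 1 + 1 = 14.
This bounds M(r) := max_{|z|=r} |p(z)| from above; equality holds iff all terms c_k z^k can be made to align in phase at a single z on |z|=r.
Part (b). At z = 1 (real, on the circle |z| = r):
  p(1) = (-4)·1^0 + (-4)·1^1 + (-4)·1^2 + (-1)·1^3 + (-1)·1^4 = -14.
  |p(1)| = 14.
Since all nonzero coefficients share the same sign, |p(1)| = 14 = M_tri(1); the triangle bound is attained at z = 1, so in fact M(r) = 14.

M_tri(1) = 14; |p(1)| = 14; equality at z=1: yes.


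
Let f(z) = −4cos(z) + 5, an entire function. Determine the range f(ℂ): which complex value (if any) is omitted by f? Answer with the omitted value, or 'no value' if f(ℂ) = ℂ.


Little Picard bounds the complement of f(ℂ) to at most one point.
cos is entire and surjective onto ℂ: for every w ∈ ℂ, cos(ζ) = w has a solution ζ ∈ ℂ (e.g., via the complex inverse arccos). With ζ = z this gives z = ζ/(1). Then -4·cos(z) takes every value in -4·ℂ = ℂ, and adding 5 is a bijection of ℂ. So f is surjective and omits no value. (Note: only on the real line is cos bounded by [−1, 1].)

Omitted value: no value.


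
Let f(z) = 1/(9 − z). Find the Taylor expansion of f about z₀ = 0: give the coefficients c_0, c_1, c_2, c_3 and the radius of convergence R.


Let w = z − z₀, so z = z₀ + w.
Then 9 − z = 9 − (z₀ + w) = (9 − z₀) − w = 9 − w.
f(z) = 1/(9 − w) = (1/(9)) · 1/(1 − w/(9)) = Σ_{n≥0} w^n / (9)^(n+1).
So c_n = 1/(9)^(n+1):
  c_0 = 1/(9)^1 = 1/9.
  c_1 = 1/(9)^2 = 1/81.
  c_2 = 1/(9)^3 = 1/729.
  c_3 = 1/(9)^4 = 1/6561.
The series is valid for |w/d| < 1, i.e. |z − z₀| < |d|.
Radius of convergence: R = |9 − z₀| = |9| = 9 (distance from z₀ to the singularity z = 9).

c_0 = 1/9, c_1 = 1/81, c_2 = 1/729, c_3 = 1/6561; R = 9.


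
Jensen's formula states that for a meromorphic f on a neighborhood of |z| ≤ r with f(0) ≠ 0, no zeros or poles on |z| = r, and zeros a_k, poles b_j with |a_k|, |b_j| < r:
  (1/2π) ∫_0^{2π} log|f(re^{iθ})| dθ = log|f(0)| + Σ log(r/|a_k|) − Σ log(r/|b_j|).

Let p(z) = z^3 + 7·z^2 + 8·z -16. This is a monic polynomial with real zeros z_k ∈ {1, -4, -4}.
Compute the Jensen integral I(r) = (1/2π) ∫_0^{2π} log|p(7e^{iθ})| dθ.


Zeros: -4, -4, 1; r = 7.
Inside |z| < r: -4, -4, 1. Outside (|z| ≥ r): ∅.
p(0) = -16, so log|p(0)| = log(16) = 2.7726.
Apply Jensen: I(r) = log|p(0)| + Σ_k log(r/|z_k|), summed over zeros inside |z| < r.
  log(r/|z_k|) for z_k = 1: log(7/1) = 1.9459
  log(r/|z_k|) for z_k = -4: log(7/4) = 0.5596
  log(r/|z_k|) for z_k = -4: log(7/4) = 0.5596
Sum over inside zeros: 3.0651.
I(r) = log|p(0)| + (inside sum) = 2.7726 + 3.0651 = 5.8377.
Closed form (all zeros inside, monic): I(r) = n·log(r) = 3·log(7) = 5.8377. ✓

I(r) ≈ 5.8377.


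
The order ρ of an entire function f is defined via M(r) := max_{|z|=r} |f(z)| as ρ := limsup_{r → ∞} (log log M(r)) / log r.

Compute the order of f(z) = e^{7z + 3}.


|e^{7z + 3}| = e^{Re(7·z) + 3} ≤ e^{7|z|^1 + 3} = e^{7r^1 + 3} on |z| = r, so ρ ≤ 1. Choosing z on |z|=r so that 7·z is real positive (always possible by picking arg z appropriately) gives |f(z)| = e^{7r^1 + 3}, matching the bound. The additive constant 3 does not affect log log M(r) ~ 1·log r. Hence ρ = 1.
Therefore ρ = 1.

Order ρ = 1.


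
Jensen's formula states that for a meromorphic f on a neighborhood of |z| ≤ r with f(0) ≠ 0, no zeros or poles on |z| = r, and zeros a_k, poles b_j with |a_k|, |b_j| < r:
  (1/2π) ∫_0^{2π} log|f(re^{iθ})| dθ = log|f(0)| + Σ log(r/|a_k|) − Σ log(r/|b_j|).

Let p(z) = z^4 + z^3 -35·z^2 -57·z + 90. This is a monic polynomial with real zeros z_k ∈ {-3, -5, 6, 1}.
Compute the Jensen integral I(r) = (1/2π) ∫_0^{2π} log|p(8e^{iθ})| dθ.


Zeros: -5, -3, 1, 6; r = 8.
Inside |z| < r: -5, -3, 1, 6. Outside (|z| ≥ r): ∅.
p(0) = 90, so log|p(0)| = log(90) = 4.4998.
Apply Jensen: I(r) = log|p(0)| + Σ_k log(r/|z_k|), summed over zeros inside |z| < r.
  log(r/|z_k|) for z_k = -3: log(8/3) = 0.9808
  log(r/|z_k|) for z_k = -5: log(8/5) = 0.4700
  log(r/|z_k|) for z_k = 6: log(8/6) = 0.2877
  log(r/|z_k|) for z_k = 1: log(8/1) = 2.0794
Sum over inside zeros: 3.8180.
I(r) = log|p(0)| + (inside sum) = 4.4998 + 3.8180 = 8.3178.
Closed form (all zeros inside, monic): I(r) = n·log(r) = 4·log(8) = 8.3178. ✓

I(r) ≈ 8.3178.


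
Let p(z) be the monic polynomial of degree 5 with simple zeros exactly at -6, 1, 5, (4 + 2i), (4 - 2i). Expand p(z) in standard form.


The polynomial is p(z) = ∏_{α ∈ S} (z − α), where S = {-6, 1, 5, (4 + 2i), (4 - 2i)}.
Expanding the product yields: p(z) = z^5 -8·z^4 -11·z^3 + 278·z^2 -860·z + 600.
Note conjugate pairs combine to real quadratics: (z − (4+2i))(z − (4−2i)) = z² − 8z + 20.
The resulting polynomial has degree 5 and real coefficients as required.

p(z) = z^5 -8·z^4 -11·z^3 + 278·z^2 -860·z + 600.
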